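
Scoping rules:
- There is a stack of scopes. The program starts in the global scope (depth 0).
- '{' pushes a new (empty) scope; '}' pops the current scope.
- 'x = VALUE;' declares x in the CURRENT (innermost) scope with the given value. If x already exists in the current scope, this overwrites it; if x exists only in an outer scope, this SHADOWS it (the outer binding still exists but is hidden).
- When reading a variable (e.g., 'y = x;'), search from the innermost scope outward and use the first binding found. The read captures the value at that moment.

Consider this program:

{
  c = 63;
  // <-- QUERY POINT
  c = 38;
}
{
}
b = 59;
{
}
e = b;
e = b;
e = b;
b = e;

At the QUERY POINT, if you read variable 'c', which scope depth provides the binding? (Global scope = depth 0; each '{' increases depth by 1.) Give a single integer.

Answer: 1

Derivation:
Step 1: enter scope (depth=1)
Step 2: declare c=63 at depth 1
Visible at query point: c=63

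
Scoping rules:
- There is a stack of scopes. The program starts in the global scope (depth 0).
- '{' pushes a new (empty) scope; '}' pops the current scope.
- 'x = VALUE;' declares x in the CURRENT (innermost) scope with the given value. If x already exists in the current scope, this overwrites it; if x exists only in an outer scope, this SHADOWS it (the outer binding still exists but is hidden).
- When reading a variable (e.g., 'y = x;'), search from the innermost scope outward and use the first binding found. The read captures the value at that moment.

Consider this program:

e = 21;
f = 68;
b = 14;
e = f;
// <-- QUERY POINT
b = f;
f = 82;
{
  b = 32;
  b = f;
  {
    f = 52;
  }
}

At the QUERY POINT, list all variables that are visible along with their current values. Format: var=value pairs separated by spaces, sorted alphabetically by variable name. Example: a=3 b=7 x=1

Step 1: declare e=21 at depth 0
Step 2: declare f=68 at depth 0
Step 3: declare b=14 at depth 0
Step 4: declare e=(read f)=68 at depth 0
Visible at query point: b=14 e=68 f=68

Answer: b=14 e=68 f=68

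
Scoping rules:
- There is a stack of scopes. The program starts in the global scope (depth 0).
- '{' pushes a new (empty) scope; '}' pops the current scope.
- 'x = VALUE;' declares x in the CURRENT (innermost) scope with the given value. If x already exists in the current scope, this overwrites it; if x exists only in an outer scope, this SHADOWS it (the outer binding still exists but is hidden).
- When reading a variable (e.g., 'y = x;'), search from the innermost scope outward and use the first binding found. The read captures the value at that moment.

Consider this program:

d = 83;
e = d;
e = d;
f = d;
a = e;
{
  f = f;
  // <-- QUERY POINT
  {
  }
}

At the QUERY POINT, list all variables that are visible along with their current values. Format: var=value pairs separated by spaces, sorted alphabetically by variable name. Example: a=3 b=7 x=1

Answer: a=83 d=83 e=83 f=83

Derivation:
Step 1: declare d=83 at depth 0
Step 2: declare e=(read d)=83 at depth 0
Step 3: declare e=(read d)=83 at depth 0
Step 4: declare f=(read d)=83 at depth 0
Step 5: declare a=(read e)=83 at depth 0
Step 6: enter scope (depth=1)
Step 7: declare f=(read f)=83 at depth 1
Visible at query point: a=83 d=83 e=83 f=83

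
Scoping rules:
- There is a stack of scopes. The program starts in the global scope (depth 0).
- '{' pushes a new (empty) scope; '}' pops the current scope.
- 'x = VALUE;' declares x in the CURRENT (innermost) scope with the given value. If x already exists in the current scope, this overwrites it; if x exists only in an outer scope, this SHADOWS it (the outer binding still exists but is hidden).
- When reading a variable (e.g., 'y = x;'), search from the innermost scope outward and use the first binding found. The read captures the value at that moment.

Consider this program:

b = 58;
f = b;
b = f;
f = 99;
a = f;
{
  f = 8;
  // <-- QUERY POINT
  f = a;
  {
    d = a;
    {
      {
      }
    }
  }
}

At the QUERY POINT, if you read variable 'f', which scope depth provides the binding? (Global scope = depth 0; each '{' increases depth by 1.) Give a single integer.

Step 1: declare b=58 at depth 0
Step 2: declare f=(read b)=58 at depth 0
Step 3: declare b=(read f)=58 at depth 0
Step 4: declare f=99 at depth 0
Step 5: declare a=(read f)=99 at depth 0
Step 6: enter scope (depth=1)
Step 7: declare f=8 at depth 1
Visible at query point: a=99 b=58 f=8

Answer: 1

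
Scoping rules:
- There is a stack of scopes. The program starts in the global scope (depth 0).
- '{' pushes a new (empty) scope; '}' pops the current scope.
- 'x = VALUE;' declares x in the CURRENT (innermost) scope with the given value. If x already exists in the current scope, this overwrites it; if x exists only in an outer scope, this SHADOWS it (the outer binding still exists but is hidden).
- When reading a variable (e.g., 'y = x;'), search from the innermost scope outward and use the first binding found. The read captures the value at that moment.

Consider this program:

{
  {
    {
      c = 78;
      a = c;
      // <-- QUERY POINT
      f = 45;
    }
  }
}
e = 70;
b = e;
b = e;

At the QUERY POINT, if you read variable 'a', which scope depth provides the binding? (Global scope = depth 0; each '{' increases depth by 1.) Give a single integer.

Step 1: enter scope (depth=1)
Step 2: enter scope (depth=2)
Step 3: enter scope (depth=3)
Step 4: declare c=78 at depth 3
Step 5: declare a=(read c)=78 at depth 3
Visible at query point: a=78 c=78

Answer: 3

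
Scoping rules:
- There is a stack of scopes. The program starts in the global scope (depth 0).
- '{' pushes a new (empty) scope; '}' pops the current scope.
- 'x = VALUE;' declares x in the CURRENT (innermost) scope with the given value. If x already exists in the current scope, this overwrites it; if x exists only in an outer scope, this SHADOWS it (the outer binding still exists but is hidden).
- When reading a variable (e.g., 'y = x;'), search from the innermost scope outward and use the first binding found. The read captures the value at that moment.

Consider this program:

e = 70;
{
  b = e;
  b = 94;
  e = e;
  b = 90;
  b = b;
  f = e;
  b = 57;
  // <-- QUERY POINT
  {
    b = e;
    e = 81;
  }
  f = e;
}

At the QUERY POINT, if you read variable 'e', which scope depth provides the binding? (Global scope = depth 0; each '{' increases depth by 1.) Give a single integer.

Step 1: declare e=70 at depth 0
Step 2: enter scope (depth=1)
Step 3: declare b=(read e)=70 at depth 1
Step 4: declare b=94 at depth 1
Step 5: declare e=(read e)=70 at depth 1
Step 6: declare b=90 at depth 1
Step 7: declare b=(read b)=90 at depth 1
Step 8: declare f=(read e)=70 at depth 1
Step 9: declare b=57 at depth 1
Visible at query point: b=57 e=70 f=70

Answer: 1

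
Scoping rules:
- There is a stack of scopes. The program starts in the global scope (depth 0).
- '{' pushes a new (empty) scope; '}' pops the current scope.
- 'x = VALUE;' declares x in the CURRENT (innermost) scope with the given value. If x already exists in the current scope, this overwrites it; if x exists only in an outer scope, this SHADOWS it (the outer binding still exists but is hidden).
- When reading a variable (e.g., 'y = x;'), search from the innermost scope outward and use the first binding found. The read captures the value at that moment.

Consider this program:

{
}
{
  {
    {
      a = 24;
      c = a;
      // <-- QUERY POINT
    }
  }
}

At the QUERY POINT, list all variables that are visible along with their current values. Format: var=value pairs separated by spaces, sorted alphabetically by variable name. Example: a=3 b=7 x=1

Answer: a=24 c=24

Derivation:
Step 1: enter scope (depth=1)
Step 2: exit scope (depth=0)
Step 3: enter scope (depth=1)
Step 4: enter scope (depth=2)
Step 5: enter scope (depth=3)
Step 6: declare a=24 at depth 3
Step 7: declare c=(read a)=24 at depth 3
Visible at query point: a=24 c=24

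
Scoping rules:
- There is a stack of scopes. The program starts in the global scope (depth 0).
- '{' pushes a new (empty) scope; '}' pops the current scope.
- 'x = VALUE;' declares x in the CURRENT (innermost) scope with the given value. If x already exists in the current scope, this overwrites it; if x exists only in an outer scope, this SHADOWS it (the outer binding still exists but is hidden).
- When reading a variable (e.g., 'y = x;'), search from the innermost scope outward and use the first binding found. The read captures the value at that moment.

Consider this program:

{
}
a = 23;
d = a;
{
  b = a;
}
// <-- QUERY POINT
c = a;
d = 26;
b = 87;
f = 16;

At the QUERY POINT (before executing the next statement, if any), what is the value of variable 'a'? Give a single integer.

Step 1: enter scope (depth=1)
Step 2: exit scope (depth=0)
Step 3: declare a=23 at depth 0
Step 4: declare d=(read a)=23 at depth 0
Step 5: enter scope (depth=1)
Step 6: declare b=(read a)=23 at depth 1
Step 7: exit scope (depth=0)
Visible at query point: a=23 d=23

Answer: 23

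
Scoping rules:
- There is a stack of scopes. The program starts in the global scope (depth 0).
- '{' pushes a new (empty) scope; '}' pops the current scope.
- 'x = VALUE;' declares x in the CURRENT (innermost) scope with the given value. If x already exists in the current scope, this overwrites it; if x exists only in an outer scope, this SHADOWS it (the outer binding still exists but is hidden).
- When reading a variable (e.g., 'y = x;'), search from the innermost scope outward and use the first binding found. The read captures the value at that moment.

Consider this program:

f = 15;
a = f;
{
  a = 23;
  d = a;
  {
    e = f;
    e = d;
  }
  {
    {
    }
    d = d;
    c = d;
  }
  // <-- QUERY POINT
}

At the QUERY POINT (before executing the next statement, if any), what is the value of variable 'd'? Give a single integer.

Answer: 23

Derivation:
Step 1: declare f=15 at depth 0
Step 2: declare a=(read f)=15 at depth 0
Step 3: enter scope (depth=1)
Step 4: declare a=23 at depth 1
Step 5: declare d=(read a)=23 at depth 1
Step 6: enter scope (depth=2)
Step 7: declare e=(read f)=15 at depth 2
Step 8: declare e=(read d)=23 at depth 2
Step 9: exit scope (depth=1)
Step 10: enter scope (depth=2)
Step 11: enter scope (depth=3)
Step 12: exit scope (depth=2)
Step 13: declare d=(read d)=23 at depth 2
Step 14: declare c=(read d)=23 at depth 2
Step 15: exit scope (depth=1)
Visible at query point: a=23 d=23 f=15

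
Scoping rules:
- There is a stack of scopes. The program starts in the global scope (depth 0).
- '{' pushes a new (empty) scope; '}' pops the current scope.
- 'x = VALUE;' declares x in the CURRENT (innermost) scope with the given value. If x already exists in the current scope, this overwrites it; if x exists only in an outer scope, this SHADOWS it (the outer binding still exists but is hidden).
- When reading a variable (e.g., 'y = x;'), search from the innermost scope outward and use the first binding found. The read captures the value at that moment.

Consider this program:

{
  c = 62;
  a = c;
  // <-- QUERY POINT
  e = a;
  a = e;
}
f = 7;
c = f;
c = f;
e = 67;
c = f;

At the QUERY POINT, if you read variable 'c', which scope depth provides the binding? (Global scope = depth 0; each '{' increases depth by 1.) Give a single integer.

Answer: 1

Derivation:
Step 1: enter scope (depth=1)
Step 2: declare c=62 at depth 1
Step 3: declare a=(read c)=62 at depth 1
Visible at query point: a=62 c=62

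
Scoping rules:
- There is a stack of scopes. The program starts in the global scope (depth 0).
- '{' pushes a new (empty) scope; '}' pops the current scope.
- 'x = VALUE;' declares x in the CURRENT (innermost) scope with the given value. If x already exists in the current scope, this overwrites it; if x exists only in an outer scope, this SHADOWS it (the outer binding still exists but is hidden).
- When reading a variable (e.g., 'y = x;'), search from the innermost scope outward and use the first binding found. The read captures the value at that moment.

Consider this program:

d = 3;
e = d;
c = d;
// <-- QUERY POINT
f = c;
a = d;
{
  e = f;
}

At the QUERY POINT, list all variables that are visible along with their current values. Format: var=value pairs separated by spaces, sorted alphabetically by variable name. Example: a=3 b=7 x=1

Answer: c=3 d=3 e=3

Derivation:
Step 1: declare d=3 at depth 0
Step 2: declare e=(read d)=3 at depth 0
Step 3: declare c=(read d)=3 at depth 0
Visible at query point: c=3 d=3 e=3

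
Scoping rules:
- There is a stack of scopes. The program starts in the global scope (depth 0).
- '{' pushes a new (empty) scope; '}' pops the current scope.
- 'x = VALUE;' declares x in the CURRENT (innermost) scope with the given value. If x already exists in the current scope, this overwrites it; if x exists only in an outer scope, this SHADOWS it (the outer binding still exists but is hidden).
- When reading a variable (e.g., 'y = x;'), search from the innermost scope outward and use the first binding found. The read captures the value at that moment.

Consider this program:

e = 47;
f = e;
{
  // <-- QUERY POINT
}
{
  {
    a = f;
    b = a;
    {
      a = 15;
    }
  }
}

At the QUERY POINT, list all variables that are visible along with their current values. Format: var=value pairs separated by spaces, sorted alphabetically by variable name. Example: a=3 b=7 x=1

Answer: e=47 f=47

Derivation:
Step 1: declare e=47 at depth 0
Step 2: declare f=(read e)=47 at depth 0
Step 3: enter scope (depth=1)
Visible at query point: e=47 f=47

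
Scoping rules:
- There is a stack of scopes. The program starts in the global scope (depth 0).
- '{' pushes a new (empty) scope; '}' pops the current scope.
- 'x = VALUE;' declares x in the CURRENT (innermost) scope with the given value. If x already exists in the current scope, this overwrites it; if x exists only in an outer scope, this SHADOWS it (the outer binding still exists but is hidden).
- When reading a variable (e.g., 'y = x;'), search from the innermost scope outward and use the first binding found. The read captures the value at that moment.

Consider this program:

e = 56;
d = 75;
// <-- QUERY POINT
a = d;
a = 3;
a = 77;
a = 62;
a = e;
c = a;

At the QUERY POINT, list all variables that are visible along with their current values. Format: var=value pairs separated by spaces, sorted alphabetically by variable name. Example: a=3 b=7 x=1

Step 1: declare e=56 at depth 0
Step 2: declare d=75 at depth 0
Visible at query point: d=75 e=56

Answer: d=75 e=56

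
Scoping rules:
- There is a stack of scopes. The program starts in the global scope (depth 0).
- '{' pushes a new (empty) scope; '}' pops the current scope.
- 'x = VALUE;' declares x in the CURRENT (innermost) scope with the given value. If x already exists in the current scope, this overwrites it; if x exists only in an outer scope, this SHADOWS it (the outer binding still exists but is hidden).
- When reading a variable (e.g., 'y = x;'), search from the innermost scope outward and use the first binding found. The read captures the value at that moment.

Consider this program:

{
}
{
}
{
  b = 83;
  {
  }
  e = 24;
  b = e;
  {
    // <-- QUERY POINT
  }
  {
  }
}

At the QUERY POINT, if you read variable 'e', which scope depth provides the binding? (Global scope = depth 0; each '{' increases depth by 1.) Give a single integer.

Step 1: enter scope (depth=1)
Step 2: exit scope (depth=0)
Step 3: enter scope (depth=1)
Step 4: exit scope (depth=0)
Step 5: enter scope (depth=1)
Step 6: declare b=83 at depth 1
Step 7: enter scope (depth=2)
Step 8: exit scope (depth=1)
Step 9: declare e=24 at depth 1
Step 10: declare b=(read e)=24 at depth 1
Step 11: enter scope (depth=2)
Visible at query point: b=24 e=24

Answer: 1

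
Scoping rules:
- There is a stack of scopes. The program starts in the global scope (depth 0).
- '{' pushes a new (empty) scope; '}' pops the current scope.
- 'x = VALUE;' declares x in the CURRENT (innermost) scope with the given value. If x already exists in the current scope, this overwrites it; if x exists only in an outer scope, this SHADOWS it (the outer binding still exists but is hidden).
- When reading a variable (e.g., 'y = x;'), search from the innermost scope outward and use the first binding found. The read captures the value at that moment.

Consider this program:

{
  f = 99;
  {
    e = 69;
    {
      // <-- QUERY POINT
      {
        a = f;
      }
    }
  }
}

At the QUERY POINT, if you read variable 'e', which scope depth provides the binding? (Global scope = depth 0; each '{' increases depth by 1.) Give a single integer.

Answer: 2

Derivation:
Step 1: enter scope (depth=1)
Step 2: declare f=99 at depth 1
Step 3: enter scope (depth=2)
Step 4: declare e=69 at depth 2
Step 5: enter scope (depth=3)
Visible at query point: e=69 f=99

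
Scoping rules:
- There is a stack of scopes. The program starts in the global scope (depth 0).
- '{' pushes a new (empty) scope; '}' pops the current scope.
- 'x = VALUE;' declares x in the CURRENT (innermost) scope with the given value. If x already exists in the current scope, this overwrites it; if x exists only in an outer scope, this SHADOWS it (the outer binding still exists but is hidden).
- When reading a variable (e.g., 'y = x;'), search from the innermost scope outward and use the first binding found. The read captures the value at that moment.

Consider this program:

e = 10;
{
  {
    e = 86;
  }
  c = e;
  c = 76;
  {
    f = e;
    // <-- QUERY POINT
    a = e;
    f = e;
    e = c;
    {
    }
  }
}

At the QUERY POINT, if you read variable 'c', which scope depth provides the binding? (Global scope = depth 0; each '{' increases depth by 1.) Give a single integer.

Step 1: declare e=10 at depth 0
Step 2: enter scope (depth=1)
Step 3: enter scope (depth=2)
Step 4: declare e=86 at depth 2
Step 5: exit scope (depth=1)
Step 6: declare c=(read e)=10 at depth 1
Step 7: declare c=76 at depth 1
Step 8: enter scope (depth=2)
Step 9: declare f=(read e)=10 at depth 2
Visible at query point: c=76 e=10 f=10

Answer: 1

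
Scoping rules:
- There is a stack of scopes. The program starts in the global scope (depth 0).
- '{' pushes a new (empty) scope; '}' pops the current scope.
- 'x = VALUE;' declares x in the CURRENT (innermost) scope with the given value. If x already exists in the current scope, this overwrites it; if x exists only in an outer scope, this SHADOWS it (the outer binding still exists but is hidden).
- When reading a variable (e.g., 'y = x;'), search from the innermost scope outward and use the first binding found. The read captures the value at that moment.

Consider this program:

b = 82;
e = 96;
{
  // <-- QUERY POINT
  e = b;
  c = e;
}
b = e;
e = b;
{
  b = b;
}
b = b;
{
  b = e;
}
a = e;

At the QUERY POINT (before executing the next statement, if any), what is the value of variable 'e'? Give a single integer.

Step 1: declare b=82 at depth 0
Step 2: declare e=96 at depth 0
Step 3: enter scope (depth=1)
Visible at query point: b=82 e=96

Answer: 96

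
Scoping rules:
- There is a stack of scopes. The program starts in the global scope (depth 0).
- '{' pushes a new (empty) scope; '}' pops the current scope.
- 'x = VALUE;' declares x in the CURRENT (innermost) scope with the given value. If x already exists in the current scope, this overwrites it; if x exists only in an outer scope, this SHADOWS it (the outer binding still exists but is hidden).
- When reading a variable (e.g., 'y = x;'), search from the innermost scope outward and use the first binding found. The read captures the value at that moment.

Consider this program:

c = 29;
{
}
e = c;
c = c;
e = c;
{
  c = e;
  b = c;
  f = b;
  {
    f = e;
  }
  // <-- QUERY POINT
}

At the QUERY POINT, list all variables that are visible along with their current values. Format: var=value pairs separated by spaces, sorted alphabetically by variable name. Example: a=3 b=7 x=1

Step 1: declare c=29 at depth 0
Step 2: enter scope (depth=1)
Step 3: exit scope (depth=0)
Step 4: declare e=(read c)=29 at depth 0
Step 5: declare c=(read c)=29 at depth 0
Step 6: declare e=(read c)=29 at depth 0
Step 7: enter scope (depth=1)
Step 8: declare c=(read e)=29 at depth 1
Step 9: declare b=(read c)=29 at depth 1
Step 10: declare f=(read b)=29 at depth 1
Step 11: enter scope (depth=2)
Step 12: declare f=(read e)=29 at depth 2
Step 13: exit scope (depth=1)
Visible at query point: b=29 c=29 e=29 f=29

Answer: b=29 c=29 e=29 f=29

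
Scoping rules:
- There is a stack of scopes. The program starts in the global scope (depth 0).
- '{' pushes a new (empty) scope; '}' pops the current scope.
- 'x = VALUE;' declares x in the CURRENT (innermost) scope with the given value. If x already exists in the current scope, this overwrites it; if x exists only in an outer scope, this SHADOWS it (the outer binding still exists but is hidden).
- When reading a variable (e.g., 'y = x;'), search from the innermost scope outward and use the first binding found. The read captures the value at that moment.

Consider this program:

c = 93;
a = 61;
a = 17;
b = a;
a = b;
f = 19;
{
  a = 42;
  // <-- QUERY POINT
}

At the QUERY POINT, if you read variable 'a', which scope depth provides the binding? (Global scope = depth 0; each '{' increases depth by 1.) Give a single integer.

Answer: 1

Derivation:
Step 1: declare c=93 at depth 0
Step 2: declare a=61 at depth 0
Step 3: declare a=17 at depth 0
Step 4: declare b=(read a)=17 at depth 0
Step 5: declare a=(read b)=17 at depth 0
Step 6: declare f=19 at depth 0
Step 7: enter scope (depth=1)
Step 8: declare a=42 at depth 1
Visible at query point: a=42 b=17 c=93 f=19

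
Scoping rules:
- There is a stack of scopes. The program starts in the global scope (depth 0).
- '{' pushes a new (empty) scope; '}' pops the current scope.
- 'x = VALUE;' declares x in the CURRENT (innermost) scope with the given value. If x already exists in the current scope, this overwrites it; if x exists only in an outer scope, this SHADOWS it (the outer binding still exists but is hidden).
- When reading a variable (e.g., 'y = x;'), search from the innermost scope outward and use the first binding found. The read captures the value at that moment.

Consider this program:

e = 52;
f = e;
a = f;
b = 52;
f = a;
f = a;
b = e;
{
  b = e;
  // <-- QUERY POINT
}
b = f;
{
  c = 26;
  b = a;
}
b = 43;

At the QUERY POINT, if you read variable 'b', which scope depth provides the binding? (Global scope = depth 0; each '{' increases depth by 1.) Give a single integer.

Step 1: declare e=52 at depth 0
Step 2: declare f=(read e)=52 at depth 0
Step 3: declare a=(read f)=52 at depth 0
Step 4: declare b=52 at depth 0
Step 5: declare f=(read a)=52 at depth 0
Step 6: declare f=(read a)=52 at depth 0
Step 7: declare b=(read e)=52 at depth 0
Step 8: enter scope (depth=1)
Step 9: declare b=(read e)=52 at depth 1
Visible at query point: a=52 b=52 e=52 f=52

Answer: 1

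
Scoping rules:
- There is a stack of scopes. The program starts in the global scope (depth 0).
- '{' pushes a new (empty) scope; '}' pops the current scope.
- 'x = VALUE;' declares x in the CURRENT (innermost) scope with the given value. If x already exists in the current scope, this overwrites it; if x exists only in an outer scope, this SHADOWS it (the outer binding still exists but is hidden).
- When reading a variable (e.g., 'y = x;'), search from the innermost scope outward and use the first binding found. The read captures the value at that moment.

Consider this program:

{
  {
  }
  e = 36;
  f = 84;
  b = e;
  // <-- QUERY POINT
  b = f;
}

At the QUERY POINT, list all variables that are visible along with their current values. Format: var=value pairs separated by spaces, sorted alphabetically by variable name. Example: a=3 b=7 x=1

Step 1: enter scope (depth=1)
Step 2: enter scope (depth=2)
Step 3: exit scope (depth=1)
Step 4: declare e=36 at depth 1
Step 5: declare f=84 at depth 1
Step 6: declare b=(read e)=36 at depth 1
Visible at query point: b=36 e=36 f=84

Answer: b=36 e=36 f=84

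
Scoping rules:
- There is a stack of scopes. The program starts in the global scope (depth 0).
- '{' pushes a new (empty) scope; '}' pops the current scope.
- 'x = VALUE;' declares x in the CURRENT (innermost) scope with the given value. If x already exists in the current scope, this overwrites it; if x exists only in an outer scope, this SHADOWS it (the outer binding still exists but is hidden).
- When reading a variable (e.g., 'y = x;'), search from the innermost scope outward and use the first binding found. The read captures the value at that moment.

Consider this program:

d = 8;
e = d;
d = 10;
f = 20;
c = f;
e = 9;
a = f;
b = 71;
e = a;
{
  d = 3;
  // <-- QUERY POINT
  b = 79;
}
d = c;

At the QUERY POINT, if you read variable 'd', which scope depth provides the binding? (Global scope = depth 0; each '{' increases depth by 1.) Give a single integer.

Step 1: declare d=8 at depth 0
Step 2: declare e=(read d)=8 at depth 0
Step 3: declare d=10 at depth 0
Step 4: declare f=20 at depth 0
Step 5: declare c=(read f)=20 at depth 0
Step 6: declare e=9 at depth 0
Step 7: declare a=(read f)=20 at depth 0
Step 8: declare b=71 at depth 0
Step 9: declare e=(read a)=20 at depth 0
Step 10: enter scope (depth=1)
Step 11: declare d=3 at depth 1
Visible at query point: a=20 b=71 c=20 d=3 e=20 f=20

Answer: 1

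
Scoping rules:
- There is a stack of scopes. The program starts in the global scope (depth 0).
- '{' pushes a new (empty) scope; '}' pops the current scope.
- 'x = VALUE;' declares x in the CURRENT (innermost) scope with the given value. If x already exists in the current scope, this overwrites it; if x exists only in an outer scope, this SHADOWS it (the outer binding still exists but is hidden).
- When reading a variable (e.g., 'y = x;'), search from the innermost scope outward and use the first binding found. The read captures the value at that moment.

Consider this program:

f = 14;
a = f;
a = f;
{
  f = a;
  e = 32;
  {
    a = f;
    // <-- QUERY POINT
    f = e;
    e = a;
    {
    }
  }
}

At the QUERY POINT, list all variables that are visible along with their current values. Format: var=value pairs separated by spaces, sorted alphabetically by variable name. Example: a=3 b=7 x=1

Step 1: declare f=14 at depth 0
Step 2: declare a=(read f)=14 at depth 0
Step 3: declare a=(read f)=14 at depth 0
Step 4: enter scope (depth=1)
Step 5: declare f=(read a)=14 at depth 1
Step 6: declare e=32 at depth 1
Step 7: enter scope (depth=2)
Step 8: declare a=(read f)=14 at depth 2
Visible at query point: a=14 e=32 f=14

Answer: a=14 e=32 f=14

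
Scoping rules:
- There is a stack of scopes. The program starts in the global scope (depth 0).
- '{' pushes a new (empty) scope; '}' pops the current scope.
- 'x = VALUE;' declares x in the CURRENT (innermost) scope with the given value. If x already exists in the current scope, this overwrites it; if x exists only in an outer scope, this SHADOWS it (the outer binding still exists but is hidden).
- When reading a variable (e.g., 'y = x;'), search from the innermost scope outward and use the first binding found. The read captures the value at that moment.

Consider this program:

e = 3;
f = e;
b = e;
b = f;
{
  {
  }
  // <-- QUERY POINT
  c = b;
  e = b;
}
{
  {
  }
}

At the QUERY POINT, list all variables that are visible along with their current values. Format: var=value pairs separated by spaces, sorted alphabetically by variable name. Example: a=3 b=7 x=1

Step 1: declare e=3 at depth 0
Step 2: declare f=(read e)=3 at depth 0
Step 3: declare b=(read e)=3 at depth 0
Step 4: declare b=(read f)=3 at depth 0
Step 5: enter scope (depth=1)
Step 6: enter scope (depth=2)
Step 7: exit scope (depth=1)
Visible at query point: b=3 e=3 f=3

Answer: b=3 e=3 f=3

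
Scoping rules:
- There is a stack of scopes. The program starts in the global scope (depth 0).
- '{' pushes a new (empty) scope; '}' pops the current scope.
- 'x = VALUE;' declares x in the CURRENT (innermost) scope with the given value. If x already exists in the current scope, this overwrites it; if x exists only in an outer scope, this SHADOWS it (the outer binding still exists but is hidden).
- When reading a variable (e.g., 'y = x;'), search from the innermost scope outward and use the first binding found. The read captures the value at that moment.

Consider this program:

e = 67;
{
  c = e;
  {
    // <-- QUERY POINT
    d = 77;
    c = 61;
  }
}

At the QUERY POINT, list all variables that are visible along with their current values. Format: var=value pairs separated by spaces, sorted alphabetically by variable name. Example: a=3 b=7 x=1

Answer: c=67 e=67

Derivation:
Step 1: declare e=67 at depth 0
Step 2: enter scope (depth=1)
Step 3: declare c=(read e)=67 at depth 1
Step 4: enter scope (depth=2)
Visible at query point: c=67 e=67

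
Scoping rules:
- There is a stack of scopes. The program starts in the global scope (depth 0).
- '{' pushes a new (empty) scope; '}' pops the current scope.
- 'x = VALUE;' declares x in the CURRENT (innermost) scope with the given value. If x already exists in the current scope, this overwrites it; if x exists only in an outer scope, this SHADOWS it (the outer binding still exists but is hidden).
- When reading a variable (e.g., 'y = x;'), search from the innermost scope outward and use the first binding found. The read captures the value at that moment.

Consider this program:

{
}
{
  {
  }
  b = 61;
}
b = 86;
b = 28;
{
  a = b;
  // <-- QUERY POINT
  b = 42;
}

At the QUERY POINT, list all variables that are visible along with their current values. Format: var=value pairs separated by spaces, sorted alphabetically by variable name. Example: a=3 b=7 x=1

Step 1: enter scope (depth=1)
Step 2: exit scope (depth=0)
Step 3: enter scope (depth=1)
Step 4: enter scope (depth=2)
Step 5: exit scope (depth=1)
Step 6: declare b=61 at depth 1
Step 7: exit scope (depth=0)
Step 8: declare b=86 at depth 0
Step 9: declare b=28 at depth 0
Step 10: enter scope (depth=1)
Step 11: declare a=(read b)=28 at depth 1
Visible at query point: a=28 b=28

Answer: a=28 b=28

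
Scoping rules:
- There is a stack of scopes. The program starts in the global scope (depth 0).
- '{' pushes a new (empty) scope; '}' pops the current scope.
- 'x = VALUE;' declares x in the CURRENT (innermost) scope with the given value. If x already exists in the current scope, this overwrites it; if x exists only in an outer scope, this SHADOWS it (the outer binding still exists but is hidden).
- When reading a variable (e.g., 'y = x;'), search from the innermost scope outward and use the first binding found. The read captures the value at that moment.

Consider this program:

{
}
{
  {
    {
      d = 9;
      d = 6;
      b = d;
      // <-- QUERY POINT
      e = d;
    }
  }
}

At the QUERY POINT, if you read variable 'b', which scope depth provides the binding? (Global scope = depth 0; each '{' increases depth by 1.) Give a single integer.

Step 1: enter scope (depth=1)
Step 2: exit scope (depth=0)
Step 3: enter scope (depth=1)
Step 4: enter scope (depth=2)
Step 5: enter scope (depth=3)
Step 6: declare d=9 at depth 3
Step 7: declare d=6 at depth 3
Step 8: declare b=(read d)=6 at depth 3
Visible at query point: b=6 d=6

Answer: 3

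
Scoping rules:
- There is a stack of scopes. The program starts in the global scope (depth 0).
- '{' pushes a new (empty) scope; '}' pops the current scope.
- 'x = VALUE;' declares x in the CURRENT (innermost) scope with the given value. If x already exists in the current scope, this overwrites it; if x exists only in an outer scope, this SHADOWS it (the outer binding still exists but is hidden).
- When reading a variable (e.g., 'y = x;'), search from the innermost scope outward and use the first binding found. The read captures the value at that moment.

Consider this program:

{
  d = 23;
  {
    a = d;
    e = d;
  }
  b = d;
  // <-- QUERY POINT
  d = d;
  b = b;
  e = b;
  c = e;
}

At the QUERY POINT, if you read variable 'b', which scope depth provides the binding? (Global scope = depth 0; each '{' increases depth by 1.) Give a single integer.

Answer: 1

Derivation:
Step 1: enter scope (depth=1)
Step 2: declare d=23 at depth 1
Step 3: enter scope (depth=2)
Step 4: declare a=(read d)=23 at depth 2
Step 5: declare e=(read d)=23 at depth 2
Step 6: exit scope (depth=1)
Step 7: declare b=(read d)=23 at depth 1
Visible at query point: b=23 d=23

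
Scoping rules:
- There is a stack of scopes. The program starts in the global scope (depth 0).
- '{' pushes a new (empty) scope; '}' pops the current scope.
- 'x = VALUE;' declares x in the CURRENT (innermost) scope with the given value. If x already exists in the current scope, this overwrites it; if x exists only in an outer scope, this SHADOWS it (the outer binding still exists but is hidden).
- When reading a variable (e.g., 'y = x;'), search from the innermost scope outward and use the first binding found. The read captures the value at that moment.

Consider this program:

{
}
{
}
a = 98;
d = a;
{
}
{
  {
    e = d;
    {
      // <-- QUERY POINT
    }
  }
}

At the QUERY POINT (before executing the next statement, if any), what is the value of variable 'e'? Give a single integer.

Answer: 98

Derivation:
Step 1: enter scope (depth=1)
Step 2: exit scope (depth=0)
Step 3: enter scope (depth=1)
Step 4: exit scope (depth=0)
Step 5: declare a=98 at depth 0
Step 6: declare d=(read a)=98 at depth 0
Step 7: enter scope (depth=1)
Step 8: exit scope (depth=0)
Step 9: enter scope (depth=1)
Step 10: enter scope (depth=2)
Step 11: declare e=(read d)=98 at depth 2
Step 12: enter scope (depth=3)
Visible at query point: a=98 d=98 e=98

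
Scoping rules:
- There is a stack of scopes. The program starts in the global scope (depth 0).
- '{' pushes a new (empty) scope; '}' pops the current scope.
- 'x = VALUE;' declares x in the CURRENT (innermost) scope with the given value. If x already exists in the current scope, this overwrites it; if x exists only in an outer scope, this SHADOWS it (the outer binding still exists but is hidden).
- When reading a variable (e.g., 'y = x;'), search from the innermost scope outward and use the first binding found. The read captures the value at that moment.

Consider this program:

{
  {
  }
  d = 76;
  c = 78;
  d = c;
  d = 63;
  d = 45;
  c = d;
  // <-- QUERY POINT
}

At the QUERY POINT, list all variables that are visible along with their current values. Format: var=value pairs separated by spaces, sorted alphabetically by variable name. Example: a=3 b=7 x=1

Answer: c=45 d=45

Derivation:
Step 1: enter scope (depth=1)
Step 2: enter scope (depth=2)
Step 3: exit scope (depth=1)
Step 4: declare d=76 at depth 1
Step 5: declare c=78 at depth 1
Step 6: declare d=(read c)=78 at depth 1
Step 7: declare d=63 at depth 1
Step 8: declare d=45 at depth 1
Step 9: declare c=(read d)=45 at depth 1
Visible at query point: c=45 d=45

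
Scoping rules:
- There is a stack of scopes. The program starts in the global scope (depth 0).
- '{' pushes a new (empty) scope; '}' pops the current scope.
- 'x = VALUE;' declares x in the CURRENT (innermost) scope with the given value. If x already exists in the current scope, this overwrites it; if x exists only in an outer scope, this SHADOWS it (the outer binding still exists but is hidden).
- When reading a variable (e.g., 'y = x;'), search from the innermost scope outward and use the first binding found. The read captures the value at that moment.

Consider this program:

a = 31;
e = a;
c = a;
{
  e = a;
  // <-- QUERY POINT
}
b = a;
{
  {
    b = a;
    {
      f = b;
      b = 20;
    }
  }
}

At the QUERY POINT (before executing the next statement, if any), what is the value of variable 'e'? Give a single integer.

Step 1: declare a=31 at depth 0
Step 2: declare e=(read a)=31 at depth 0
Step 3: declare c=(read a)=31 at depth 0
Step 4: enter scope (depth=1)
Step 5: declare e=(read a)=31 at depth 1
Visible at query point: a=31 c=31 e=31

Answer: 31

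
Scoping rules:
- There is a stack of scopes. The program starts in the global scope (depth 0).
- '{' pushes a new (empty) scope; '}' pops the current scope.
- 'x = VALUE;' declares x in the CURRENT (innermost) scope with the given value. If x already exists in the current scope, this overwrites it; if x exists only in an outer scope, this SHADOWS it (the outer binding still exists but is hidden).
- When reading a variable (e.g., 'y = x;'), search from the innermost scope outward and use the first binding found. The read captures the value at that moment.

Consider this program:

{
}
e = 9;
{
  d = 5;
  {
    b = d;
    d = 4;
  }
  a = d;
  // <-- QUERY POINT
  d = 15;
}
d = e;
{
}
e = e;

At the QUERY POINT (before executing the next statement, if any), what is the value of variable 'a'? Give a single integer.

Step 1: enter scope (depth=1)
Step 2: exit scope (depth=0)
Step 3: declare e=9 at depth 0
Step 4: enter scope (depth=1)
Step 5: declare d=5 at depth 1
Step 6: enter scope (depth=2)
Step 7: declare b=(read d)=5 at depth 2
Step 8: declare d=4 at depth 2
Step 9: exit scope (depth=1)
Step 10: declare a=(read d)=5 at depth 1
Visible at query point: a=5 d=5 e=9

Answer: 5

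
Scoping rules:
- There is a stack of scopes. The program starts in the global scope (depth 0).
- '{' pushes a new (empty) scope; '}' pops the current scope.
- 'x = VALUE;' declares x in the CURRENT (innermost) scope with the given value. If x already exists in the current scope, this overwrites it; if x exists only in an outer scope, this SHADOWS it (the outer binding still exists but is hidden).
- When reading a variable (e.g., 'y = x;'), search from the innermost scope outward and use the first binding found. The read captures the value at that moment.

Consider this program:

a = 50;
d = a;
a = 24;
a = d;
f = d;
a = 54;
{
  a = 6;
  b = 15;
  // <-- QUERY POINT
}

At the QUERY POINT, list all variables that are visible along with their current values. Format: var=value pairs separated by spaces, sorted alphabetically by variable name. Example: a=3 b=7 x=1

Step 1: declare a=50 at depth 0
Step 2: declare d=(read a)=50 at depth 0
Step 3: declare a=24 at depth 0
Step 4: declare a=(read d)=50 at depth 0
Step 5: declare f=(read d)=50 at depth 0
Step 6: declare a=54 at depth 0
Step 7: enter scope (depth=1)
Step 8: declare a=6 at depth 1
Step 9: declare b=15 at depth 1
Visible at query point: a=6 b=15 d=50 f=50

Answer: a=6 b=15 d=50 f=50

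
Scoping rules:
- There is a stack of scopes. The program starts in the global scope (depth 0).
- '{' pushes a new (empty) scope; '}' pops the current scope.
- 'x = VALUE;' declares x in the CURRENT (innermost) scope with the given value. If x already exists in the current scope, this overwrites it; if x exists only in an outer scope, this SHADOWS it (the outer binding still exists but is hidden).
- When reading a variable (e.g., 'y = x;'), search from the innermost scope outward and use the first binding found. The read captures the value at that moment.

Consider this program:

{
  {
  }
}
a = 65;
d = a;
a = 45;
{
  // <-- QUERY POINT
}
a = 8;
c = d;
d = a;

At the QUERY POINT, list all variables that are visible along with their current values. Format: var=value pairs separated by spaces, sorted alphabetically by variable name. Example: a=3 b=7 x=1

Answer: a=45 d=65

Derivation:
Step 1: enter scope (depth=1)
Step 2: enter scope (depth=2)
Step 3: exit scope (depth=1)
Step 4: exit scope (depth=0)
Step 5: declare a=65 at depth 0
Step 6: declare d=(read a)=65 at depth 0
Step 7: declare a=45 at depth 0
Step 8: enter scope (depth=1)
Visible at query point: a=45 d=65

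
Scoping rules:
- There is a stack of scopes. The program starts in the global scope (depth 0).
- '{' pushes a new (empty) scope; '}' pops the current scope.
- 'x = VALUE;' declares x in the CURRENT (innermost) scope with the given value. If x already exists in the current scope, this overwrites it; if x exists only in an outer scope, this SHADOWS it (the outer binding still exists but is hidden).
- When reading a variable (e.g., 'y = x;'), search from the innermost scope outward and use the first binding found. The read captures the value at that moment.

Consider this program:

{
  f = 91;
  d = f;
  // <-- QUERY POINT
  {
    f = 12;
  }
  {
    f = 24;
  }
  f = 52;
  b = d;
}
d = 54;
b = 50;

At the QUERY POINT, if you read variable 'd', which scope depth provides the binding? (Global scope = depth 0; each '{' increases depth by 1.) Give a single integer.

Answer: 1

Derivation:
Step 1: enter scope (depth=1)
Step 2: declare f=91 at depth 1
Step 3: declare d=(read f)=91 at depth 1
Visible at query point: d=91 f=91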